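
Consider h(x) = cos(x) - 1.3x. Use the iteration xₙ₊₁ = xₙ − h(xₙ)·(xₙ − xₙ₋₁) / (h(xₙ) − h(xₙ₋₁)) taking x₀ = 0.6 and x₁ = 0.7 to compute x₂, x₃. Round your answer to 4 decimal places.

h(0.6) = 0.045336, h(0.7) = -0.145158
x₂ = 0.700000 − (-0.145158)·(0.700000 − 0.600000) / (-0.145158 − 0.045336) = 0.700000 − (-0.014516)/(-0.190493) = 0.623799
h(0.623799) = 0.000726
x₃ = 0.623799 − 0.000726·(0.623799 − 0.700000) / (0.000726 − (-0.145158)) = 0.623799 − (-0.000055)/(0.145884) = 0.624178

0.6238, 0.6242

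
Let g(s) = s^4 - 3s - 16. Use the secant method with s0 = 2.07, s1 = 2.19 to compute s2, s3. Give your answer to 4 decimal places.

2.1779, 2.1788

g(2.07) = -3.849632, g(2.19) = 0.432575
s2 = 2.190000 − 0.432575·(2.190000 − 2.070000) / (0.432575 − (-3.849632)) = 2.190000 − (0.051909)/(4.282207) = 2.177878
g(2.177878) = -0.036139
s3 = 2.177878 − (-0.036139)·(2.177878 − 2.190000) / (-0.036139 − 0.432575) = 2.177878 − (0.000438)/(-0.468714) = 2.178813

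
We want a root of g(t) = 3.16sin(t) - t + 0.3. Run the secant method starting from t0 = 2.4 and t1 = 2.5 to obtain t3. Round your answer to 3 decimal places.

2.410

g(2.4) = 0.03446, g(2.5) = -0.30883
t2 = 2.50000 − (-0.30883)·(2.50000 − 2.40000) / (-0.30883 − 0.03446) = 2.50000 − (-0.03088)/(-0.34329) = 2.41004
g(2.41004) = 0.00092
t3 = 2.41004 − 0.00092·(2.41004 − 2.50000) / (0.00092 − (-0.30883)) = 2.41004 − (-0.00008)/(0.30975) = 2.41031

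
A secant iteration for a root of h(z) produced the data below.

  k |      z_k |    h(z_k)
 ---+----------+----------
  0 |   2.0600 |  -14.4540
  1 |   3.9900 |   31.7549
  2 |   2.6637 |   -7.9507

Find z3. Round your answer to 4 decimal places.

z3 = 2.6637 − (-7.9507)·(2.6637 − 3.9900) / (-7.9507 − 31.7549)
   = 2.6637 − (10.545013)/(-39.705600) = 2.929280

2.9293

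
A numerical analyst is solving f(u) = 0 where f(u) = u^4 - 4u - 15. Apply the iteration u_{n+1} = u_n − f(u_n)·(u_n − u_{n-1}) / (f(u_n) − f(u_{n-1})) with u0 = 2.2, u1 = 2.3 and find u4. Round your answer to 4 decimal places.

f(2.2) = -0.374400, f(2.3) = 3.784100
u2 = 2.300000 − 3.784100·(2.300000 − 2.200000) / (3.784100 − (-0.374400)) = 2.300000 − (0.378410)/(4.158500) = 2.209003
f(2.209003) = -0.024586
u3 = 2.209003 − (-0.024586)·(2.209003 − 2.300000) / (-0.024586 − 3.784100) = 2.209003 − (0.002237)/(-3.808686) = 2.209591
f(2.209591) = -0.001598
u4 = 2.209591 − (-0.001598)·(2.209591 − 2.209003) / (-0.001598 − (-0.024586)) = 2.209591 − (-0.000001)/(0.022988) = 2.209632

2.2096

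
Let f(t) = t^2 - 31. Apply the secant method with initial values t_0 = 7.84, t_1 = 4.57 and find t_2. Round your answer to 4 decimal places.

5.3851

f(7.84) = 30.465600, f(4.57) = -10.115100
t_2 = 4.570000 − (-10.115100)·(4.570000 − 7.840000) / (-10.115100 − 30.465600) = 4.570000 − (33.076377)/(-40.580700) = 5.385077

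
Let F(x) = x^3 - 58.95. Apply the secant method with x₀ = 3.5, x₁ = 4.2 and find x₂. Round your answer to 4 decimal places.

3.8605

F(3.5) = -16.075000, F(4.2) = 15.138000
x₂ = 4.200000 − 15.138000·(4.200000 − 3.500000) / (15.138000 − (-16.075000)) = 4.200000 − (10.596600)/(31.213000) = 3.860507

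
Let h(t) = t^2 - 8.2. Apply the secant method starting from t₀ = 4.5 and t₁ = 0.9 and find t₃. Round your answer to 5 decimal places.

3.23232

h(4.5) = 12.0500000, h(0.9) = -7.3900000
t₂ = 0.9000000 − (-7.3900000)·(0.9000000 − 4.5000000) / (-7.3900000 − 12.0500000) = 0.9000000 − (26.6040000)/(-19.4400000) = 2.2685185
h(2.2685185) = -3.0538237
t₃ = 2.2685185 − (-3.0538237)·(2.2685185 − 0.9000000) / (-3.0538237 − (-7.3900000)) = 2.2685185 − (-4.1792143)/(4.3361763) = 3.2323203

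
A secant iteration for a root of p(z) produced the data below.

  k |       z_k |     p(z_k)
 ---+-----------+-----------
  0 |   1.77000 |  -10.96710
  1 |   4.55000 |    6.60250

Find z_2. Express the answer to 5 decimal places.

z_2 = 4.55000 − 6.60250·(4.55000 − 1.77000) / (6.60250 − (-10.96710))
   = 4.55000 − (18.3549500)/(17.5696000) = 3.5053006

3.50530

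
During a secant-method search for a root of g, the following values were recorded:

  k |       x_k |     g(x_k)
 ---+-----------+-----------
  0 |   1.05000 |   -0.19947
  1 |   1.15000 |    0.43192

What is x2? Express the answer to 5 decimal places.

1.08159

x2 = 1.15000 − 0.43192·(1.15000 − 1.05000) / (0.43192 − (-0.19947))
   = 1.15000 − (0.0431920)/(0.6313900) = 1.0815922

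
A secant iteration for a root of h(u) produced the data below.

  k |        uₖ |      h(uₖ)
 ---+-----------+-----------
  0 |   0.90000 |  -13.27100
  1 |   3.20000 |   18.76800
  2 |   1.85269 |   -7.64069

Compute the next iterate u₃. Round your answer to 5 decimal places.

u₃ = 1.85269 − (-7.64069)·(1.85269 − 3.20000) / (-7.64069 − 18.76800)
   = 1.85269 − (10.2943780)/(-26.4086900) = 2.2425002

2.24250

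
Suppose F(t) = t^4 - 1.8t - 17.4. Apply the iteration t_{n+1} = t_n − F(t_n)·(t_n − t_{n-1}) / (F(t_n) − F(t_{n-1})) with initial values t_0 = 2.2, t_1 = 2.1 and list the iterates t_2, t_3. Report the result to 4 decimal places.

F(2.2) = 2.065600, F(2.1) = -1.731900
t_2 = 2.100000 − (-1.731900)·(2.100000 − 2.200000) / (-1.731900 − 2.065600) = 2.100000 − (0.173190)/(-3.797500) = 2.145606
F(2.145606) = -0.068715
t_3 = 2.145606 − (-0.068715)·(2.145606 − 2.100000) / (-0.068715 − (-1.731900)) = 2.145606 − (-0.003134)/(1.663185) = 2.147491

2.1456, 2.1475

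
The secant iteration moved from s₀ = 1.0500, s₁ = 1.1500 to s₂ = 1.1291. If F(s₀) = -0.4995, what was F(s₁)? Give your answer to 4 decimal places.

The secant line through (1.0500, -0.4995) and (1.1500, F(s₁)) crosses zero at s₂ = 1.1291.
So (1.0500, -0.4995), (1.1500, F(s₁)), (1.1291, 0) are collinear:
F(s₁) = -0.4995 · (1.1500 − 1.1291) / (1.0500 − 1.1291) = -0.4995 · (0.020900)/(-0.079100) = 0.131979

0.1320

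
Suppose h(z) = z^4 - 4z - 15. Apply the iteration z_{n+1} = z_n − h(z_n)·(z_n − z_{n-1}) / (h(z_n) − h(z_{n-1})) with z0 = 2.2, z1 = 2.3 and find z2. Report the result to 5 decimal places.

h(2.2) = -0.3744000, h(2.3) = 3.7841000
z2 = 2.3000000 − 3.7841000·(2.3000000 − 2.2000000) / (3.7841000 − (-0.3744000)) = 2.3000000 − (0.3784100)/(4.1585000) = 2.2090032

2.20900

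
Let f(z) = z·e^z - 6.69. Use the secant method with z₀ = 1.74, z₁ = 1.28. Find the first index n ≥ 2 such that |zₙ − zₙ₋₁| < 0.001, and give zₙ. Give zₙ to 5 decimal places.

f(1.74) = 3.2233776, f(1.28) = -2.0863012
z₂ = 1.2800000 − (-2.0863012)·(-0.4600000)/(-5.3096787) = 1.4607451;  |Δ| = 0.1807451
f(1.4607451) = -0.3954021
z₃ = 1.4607451 − (-0.3954021)·(0.1807451)/(1.6908990) = 1.5030108;  |Δ| = 0.0422657
f(1.5030108) = 0.0663385
z₄ = 1.5030108 − 0.0663385·(0.0422657)/(0.4617407) = 1.4969385;  |Δ| = 0.0060723
f(1.4969385) = -0.0016950
z₅ = 1.4969385 − (-0.0016950)·(-0.0060723)/(-0.0680336) = 1.4970898;  |Δ| = 0.0001513
|z₅ − z₄| = 0.0001513 < 0.001

n = 5, zₙ = 1.49709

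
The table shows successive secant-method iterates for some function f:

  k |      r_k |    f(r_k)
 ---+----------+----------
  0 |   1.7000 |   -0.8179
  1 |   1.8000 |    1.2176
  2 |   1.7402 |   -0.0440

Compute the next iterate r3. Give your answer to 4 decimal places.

r3 = 1.7402 − (-0.0440)·(1.7402 − 1.8000) / (-0.0440 − 1.2176)
   = 1.7402 − (0.002631)/(-1.261600) = 1.742286

1.7423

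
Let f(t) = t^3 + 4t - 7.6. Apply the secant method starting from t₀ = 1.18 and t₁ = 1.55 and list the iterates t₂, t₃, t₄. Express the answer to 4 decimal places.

1.3085, 1.3209, 1.3222

f(1.18) = -1.236968, f(1.55) = 2.323875
t₂ = 1.550000 − 2.323875·(1.550000 − 1.180000) / (2.323875 − (-1.236968)) = 1.550000 − (0.859834)/(3.560843) = 1.308531
f(1.308531) = -0.125341
t₃ = 1.308531 − (-0.125341)·(1.308531 − 1.550000) / (-0.125341 − 2.323875) = 1.308531 − (0.030266)/(-2.449216) = 1.320888
f(1.320888) = -0.011833
t₄ = 1.320888 − (-0.011833)·(1.320888 − 1.308531) / (-0.011833 − (-0.125341)) = 1.320888 − (-0.000146)/(0.113508) = 1.322176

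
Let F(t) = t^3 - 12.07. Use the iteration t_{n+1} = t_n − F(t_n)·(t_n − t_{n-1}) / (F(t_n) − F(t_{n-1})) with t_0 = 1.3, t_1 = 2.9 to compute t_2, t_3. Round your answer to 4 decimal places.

F(1.3) = -9.873000, F(2.9) = 12.319000
t_2 = 2.900000 − 12.319000·(2.900000 − 1.300000) / (12.319000 − (-9.873000)) = 2.900000 − (19.710400)/(22.192000) = 2.011824
F(2.011824) = -3.927271
t_3 = 2.011824 − (-3.927271)·(2.011824 − 2.900000) / (-3.927271 − 12.319000) = 2.011824 − (3.488107)/(-16.246271) = 2.226526

2.0118, 2.2265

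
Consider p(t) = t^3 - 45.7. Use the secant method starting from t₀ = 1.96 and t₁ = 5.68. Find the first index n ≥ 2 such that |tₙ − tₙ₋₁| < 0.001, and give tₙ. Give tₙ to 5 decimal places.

n = 7, tₙ = 3.57524

p(1.96) = -38.1704640, p(5.68) = 137.5504320
t₂ = 5.6800000 − 137.5504320·(3.7200000)/(175.7208960) = 2.7680663;  |Δ| = 2.9119337
p(2.7680663) = -24.4905483
t₃ = 2.7680663 − (-24.4905483)·(-2.9119337)/(-162.0409803) = 3.2081701;  |Δ| = 0.4401038
p(3.2081701) = -12.6803741
t₄ = 3.2081701 − (-12.6803741)·(0.4401038)/(11.8101742) = 3.6807017;  |Δ| = 0.4725316
p(3.6807017) = 4.1645462
t₅ = 3.6807017 − 4.1645462·(0.4725316)/(16.8449203) = 3.5638784;  |Δ| = 0.1168233
p(3.5638784) = -0.4343644
t₆ = 3.5638784 − (-0.4343644)·(-0.1168233)/(-4.5989106) = 3.5749123;  |Δ| = 0.0110339
p(3.5749123) = -0.0126293
t₇ = 3.5749123 − (-0.0126293)·(0.0110339)/(0.4217351) = 3.5752427;  |Δ| = 0.0003304
|t₇ − t₆| = 0.0003304 < 0.001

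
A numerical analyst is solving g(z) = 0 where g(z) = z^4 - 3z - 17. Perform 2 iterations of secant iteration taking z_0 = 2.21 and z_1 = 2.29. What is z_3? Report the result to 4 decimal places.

2.2044

g(2.21) = 0.224433, g(2.29) = 3.630585
z_2 = 2.290000 − 3.630585·(2.290000 − 2.210000) / (3.630585 − 0.224433) = 2.290000 − (0.290447)/(3.406152) = 2.204729
g(2.204729) = 0.013472
z_3 = 2.204729 − 0.013472·(2.204729 − 2.290000) / (0.013472 − 3.630585) = 2.204729 − (-0.001149)/(-3.617113) = 2.204411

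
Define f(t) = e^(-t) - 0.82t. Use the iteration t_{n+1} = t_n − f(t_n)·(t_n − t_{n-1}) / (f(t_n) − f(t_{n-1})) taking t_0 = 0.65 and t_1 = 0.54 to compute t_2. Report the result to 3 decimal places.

0.642

f(0.65) = -0.01095, f(0.54) = 0.13995
t_2 = 0.54000 − 0.13995·(0.54000 − 0.65000) / (0.13995 − (-0.01095)) = 0.54000 − (-0.01539)/(0.15090) = 0.64201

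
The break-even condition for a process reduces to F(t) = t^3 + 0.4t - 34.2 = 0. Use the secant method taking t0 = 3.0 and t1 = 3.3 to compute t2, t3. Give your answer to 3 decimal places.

3.199, 3.205

F(3.0) = -6.00000, F(3.3) = 3.05700
t2 = 3.30000 − 3.05700·(3.30000 − 3.00000) / (3.05700 − (-6.00000)) = 3.30000 − (0.91710)/(9.05700) = 3.19874
F(3.19874) = -0.19116
t3 = 3.19874 − (-0.19116)·(3.19874 − 3.30000) / (-0.19116 − 3.05700) = 3.19874 − (0.01936)/(-3.24816) = 3.20470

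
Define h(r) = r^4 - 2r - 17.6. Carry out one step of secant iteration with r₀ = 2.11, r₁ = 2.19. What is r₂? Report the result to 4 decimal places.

h(2.11) = -1.998806, h(2.19) = 1.022575
r₂ = 2.190000 − 1.022575·(2.190000 − 2.110000) / (1.022575 − (-1.998806)) = 2.190000 − (0.081806)/(3.021381) = 2.162924

2.1629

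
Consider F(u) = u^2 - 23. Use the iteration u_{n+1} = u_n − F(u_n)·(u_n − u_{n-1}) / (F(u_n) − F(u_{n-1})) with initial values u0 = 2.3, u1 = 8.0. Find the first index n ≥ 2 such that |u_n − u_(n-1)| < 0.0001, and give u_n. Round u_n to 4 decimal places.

F(2.3) = -17.710000, F(8.0) = 41.000000
u2 = 8.000000 − 41.000000·(5.700000)/(58.710000) = 4.019417;  |Δ| = 3.980583
F(4.019417) = -6.844283
u3 = 4.019417 − (-6.844283)·(-3.980583)/(-47.844283) = 4.588853;  |Δ| = 0.569436
F(4.588853) = -1.942428
u4 = 4.588853 − (-1.942428)·(0.569436)/(4.901855) = 4.814500;  |Δ| = 0.225647
F(4.814500) = 0.179408
u5 = 4.814500 − 0.179408·(0.225647)/(2.121836) = 4.795421;  |Δ| = 0.019079
F(4.795421) = -0.003941
u6 = 4.795421 − (-0.003941)·(-0.019079)/(-0.183349) = 4.795831;  |Δ| = 0.000410
F(4.795831) = -0.000008
u7 = 4.795831 − (-0.000008)·(0.000410)/(0.003933) = 4.795832;  |Δ| = 0.000001
|u7 − u6| = 0.000001 < 0.0001

n = 7, u_n = 4.7958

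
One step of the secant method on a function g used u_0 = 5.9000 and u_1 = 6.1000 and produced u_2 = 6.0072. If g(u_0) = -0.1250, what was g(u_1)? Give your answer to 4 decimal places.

The secant line through (5.9000, -0.1250) and (6.1000, g(u_1)) crosses zero at u_2 = 6.0072.
So (5.9000, -0.1250), (6.1000, g(u_1)), (6.0072, 0) are collinear:
g(u_1) = -0.1250 · (6.1000 − 6.0072) / (5.9000 − 6.0072) = -0.1250 · (0.092800)/(-0.107200) = 0.108209

0.1082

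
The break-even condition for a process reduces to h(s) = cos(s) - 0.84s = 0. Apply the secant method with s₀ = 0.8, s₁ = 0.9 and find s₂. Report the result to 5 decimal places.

h(0.8) = 0.0247067, h(0.9) = -0.1343900
s₂ = 0.9000000 − (-0.1343900)·(0.9000000 − 0.8000000) / (-0.1343900 − 0.0247067) = 0.9000000 − (-0.0134390)/(-0.1590967) = 0.8155294

0.81553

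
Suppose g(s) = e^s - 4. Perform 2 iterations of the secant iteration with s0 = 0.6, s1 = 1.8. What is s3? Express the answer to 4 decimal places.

g(0.6) = -2.177881, g(1.8) = 2.049647
s2 = 1.800000 − 2.049647·(1.800000 − 0.600000) / (2.049647 − (-2.177881)) = 1.800000 − (2.459577)/(4.227529) = 1.218200
g(1.218200) = -0.618904
s3 = 1.218200 − (-0.618904)·(1.218200 − 1.800000) / (-0.618904 − 2.049647) = 1.218200 − (0.360079)/(-2.668552) = 1.353134

1.3531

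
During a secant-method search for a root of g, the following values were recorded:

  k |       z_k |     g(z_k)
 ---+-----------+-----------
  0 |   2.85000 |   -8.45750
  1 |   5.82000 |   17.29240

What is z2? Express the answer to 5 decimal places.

3.82549

z2 = 5.82000 − 17.29240·(5.82000 − 2.85000) / (17.29240 − (-8.45750))
   = 5.82000 − (51.3584280)/(25.7499000) = 3.8254902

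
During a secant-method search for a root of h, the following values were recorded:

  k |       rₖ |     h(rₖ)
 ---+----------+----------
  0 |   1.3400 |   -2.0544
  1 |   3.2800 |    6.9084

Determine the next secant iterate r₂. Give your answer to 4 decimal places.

1.7847

r₂ = 3.2800 − 6.9084·(3.2800 − 1.3400) / (6.9084 − (-2.0544))
   = 3.2800 − (13.402296)/(8.962800) = 1.784675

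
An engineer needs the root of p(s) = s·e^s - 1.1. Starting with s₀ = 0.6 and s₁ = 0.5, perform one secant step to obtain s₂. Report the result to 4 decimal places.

p(0.6) = -0.006729, p(0.5) = -0.275639
s₂ = 0.500000 − (-0.275639)·(0.500000 − 0.600000) / (-0.275639 − (-0.006729)) = 0.500000 − (0.027564)/(-0.268911) = 0.602502

0.6025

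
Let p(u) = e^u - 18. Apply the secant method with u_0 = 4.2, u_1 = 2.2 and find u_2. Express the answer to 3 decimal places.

2.511

p(4.2) = 48.68633, p(2.2) = -8.97499
u_2 = 2.20000 − (-8.97499)·(2.20000 − 4.20000) / (-8.97499 − 48.68633) = 2.20000 − (17.94997)/(-57.66132) = 2.51130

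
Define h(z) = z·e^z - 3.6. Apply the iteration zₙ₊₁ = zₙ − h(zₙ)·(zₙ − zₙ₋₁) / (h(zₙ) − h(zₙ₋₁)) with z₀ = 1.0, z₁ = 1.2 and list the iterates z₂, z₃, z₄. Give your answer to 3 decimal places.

1.139, 1.145, 1.145

h(1.0) = -0.88172, h(1.2) = 0.38414
z₂ = 1.20000 − 0.38414·(1.20000 − 1.00000) / (0.38414 − (-0.88172)) = 1.20000 − (0.07683)/(1.26586) = 1.13931
h(1.13931) = -0.04012
z₃ = 1.13931 − (-0.04012)·(1.13931 − 1.20000) / (-0.04012 − 0.38414) = 1.13931 − (0.00243)/(-0.42426) = 1.14505
h(1.14505) = -0.00159
z₄ = 1.14505 − (-0.00159)·(1.14505 − 1.13931) / (-0.00159 − (-0.04012)) = 1.14505 − (-0.00001)/(0.03852) = 1.14528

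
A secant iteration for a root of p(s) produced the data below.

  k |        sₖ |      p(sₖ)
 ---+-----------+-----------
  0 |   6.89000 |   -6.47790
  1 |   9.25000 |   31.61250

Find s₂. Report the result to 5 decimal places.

7.29136

s₂ = 9.25000 − 31.61250·(9.25000 − 6.89000) / (31.61250 − (-6.47790))
   = 9.25000 − (74.6055000)/(38.0904000) = 7.2913569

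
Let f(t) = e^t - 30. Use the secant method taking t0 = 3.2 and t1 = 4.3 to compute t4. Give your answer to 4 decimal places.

f(3.2) = -5.467470, f(4.3) = 43.699794
t2 = 4.300000 − 43.699794·(4.300000 − 3.200000) / (43.699794 − (-5.467470)) = 4.300000 − (48.069773)/(49.167264) = 3.322322
f(3.322322) = -2.275359
t3 = 3.322322 − (-2.275359)·(3.322322 − 4.300000) / (-2.275359 − 43.699794) = 3.322322 − (2.224570)/(-45.975153) = 3.370708
f(3.370708) = -0.900880
t4 = 3.370708 − (-0.900880)·(3.370708 − 3.322322) / (-0.900880 − (-2.275359)) = 3.370708 − (-0.043590)/(1.374479) = 3.402422

3.4024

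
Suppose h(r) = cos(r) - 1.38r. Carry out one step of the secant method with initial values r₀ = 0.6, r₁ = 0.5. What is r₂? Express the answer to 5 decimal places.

0.59860

h(0.6) = -0.0026644, h(0.5) = 0.1875826
r₂ = 0.5000000 − 0.1875826·(0.5000000 − 0.6000000) / (0.1875826 − (-0.0026644)) = 0.5000000 − (-0.0187583)/(0.1902469) = 0.5985995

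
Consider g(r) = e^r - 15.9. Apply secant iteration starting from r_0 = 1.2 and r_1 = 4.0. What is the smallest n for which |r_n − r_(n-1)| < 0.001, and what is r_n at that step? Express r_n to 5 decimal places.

g(1.2) = -12.5798831, g(4.0) = 38.6981500
r_2 = 4.0000000 − 38.6981500·(2.8000000)/(51.2780331) = 1.8869154;  |Δ| = 2.1130846
g(1.8869154) = -9.3010177
r_3 = 1.8869154 − (-9.3010177)·(-2.1130846)/(-47.9991677) = 2.2963775;  |Δ| = 0.4094620
g(2.2963775) = -5.9618839
r_4 = 2.2963775 − (-5.9618839)·(0.4094620)/(3.3391338) = 3.0274548;  |Δ| = 0.7310774
g(3.0274548) = 4.7446217
r_5 = 3.0274548 − 4.7446217·(0.7310774)/(10.7065056) = 2.7034756;  |Δ| = 0.3239792
g(2.7034756) = -0.9684623
r_6 = 2.7034756 − (-0.9684623)·(-0.3239792)/(-5.7130840) = 2.7583954;  |Δ| = 0.0549198
g(2.7583954) = -0.1254885
r_7 = 2.7583954 − (-0.1254885)·(0.0549198)/(0.8429738) = 2.7665710;  |Δ| = 0.0081756
g(2.7665710) = 0.0040061
r_8 = 2.7665710 − 0.0040061·(0.0081756)/(0.1294945) = 2.7663181;  |Δ| = 0.0002529
|r_8 − r_7| = 0.0002529 < 0.001

n = 8, r_n = 2.76632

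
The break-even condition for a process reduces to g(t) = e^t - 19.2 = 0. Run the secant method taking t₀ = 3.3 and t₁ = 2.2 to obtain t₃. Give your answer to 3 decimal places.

3.014

g(3.3) = 7.91264, g(2.2) = -10.17499
t₂ = 2.20000 − (-10.17499)·(2.20000 − 3.30000) / (-10.17499 − 7.91264) = 2.20000 − (11.19249)/(-18.08763) = 2.81879
g(2.81879) = -2.44340
t₃ = 2.81879 − (-2.44340)·(2.81879 − 2.20000) / (-2.44340 − (-10.17499)) = 2.81879 − (-1.51196)/(7.73159) = 3.01435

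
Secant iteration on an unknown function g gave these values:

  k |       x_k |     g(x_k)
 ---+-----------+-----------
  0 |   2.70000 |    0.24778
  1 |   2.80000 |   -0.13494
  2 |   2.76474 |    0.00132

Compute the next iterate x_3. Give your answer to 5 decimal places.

x_3 = 2.76474 − 0.00132·(2.76474 − 2.80000) / (0.00132 − (-0.13494))
   = 2.76474 − (-0.0000465)/(0.1362600) = 2.7650816

2.76508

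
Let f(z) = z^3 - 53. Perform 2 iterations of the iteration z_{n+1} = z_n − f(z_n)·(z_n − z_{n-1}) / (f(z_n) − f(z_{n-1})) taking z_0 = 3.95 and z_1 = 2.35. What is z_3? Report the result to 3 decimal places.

f(3.95) = 8.62988, f(2.35) = -40.02213
z_2 = 2.35000 − (-40.02213)·(2.35000 − 3.95000) / (-40.02213 − 8.62988) = 2.35000 − (64.03540)/(-48.65200) = 3.66619
f(3.66619) = -3.72282
z_3 = 3.66619 − (-3.72282)·(3.66619 − 2.35000) / (-3.72282 − (-40.02213)) = 3.66619 − (-4.89995)/(36.29930) = 3.80118

3.801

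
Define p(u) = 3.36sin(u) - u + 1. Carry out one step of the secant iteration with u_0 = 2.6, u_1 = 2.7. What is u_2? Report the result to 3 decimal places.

2.633

p(2.6) = 0.13208, p(2.7) = -0.26400
u_2 = 2.70000 − (-0.26400)·(2.70000 − 2.60000) / (-0.26400 − 0.13208) = 2.70000 − (-0.02640)/(-0.39609) = 2.63335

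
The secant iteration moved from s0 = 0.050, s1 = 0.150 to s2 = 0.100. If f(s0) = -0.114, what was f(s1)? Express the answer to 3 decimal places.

0.114

The secant line through (0.050, -0.114) and (0.150, f(s1)) crosses zero at s2 = 0.100.
So (0.050, -0.114), (0.150, f(s1)), (0.100, 0) are collinear:
f(s1) = -0.114 · (0.150 − 0.100) / (0.050 − 0.100) = -0.114 · (0.05000)/(-0.05000) = 0.11400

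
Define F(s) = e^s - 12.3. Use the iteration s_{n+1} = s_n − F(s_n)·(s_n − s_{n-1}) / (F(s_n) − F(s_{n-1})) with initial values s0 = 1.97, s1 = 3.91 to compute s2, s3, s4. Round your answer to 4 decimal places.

F(1.97) = -5.129324, F(3.91) = 37.598952
s2 = 3.910000 − 37.598952·(3.910000 − 1.970000) / (37.598952 − (-5.129324)) = 3.910000 − (72.941967)/(42.728275) = 2.202888
F(2.202888) = -3.248888
s3 = 2.202888 − (-3.248888)·(2.202888 − 3.910000) / (-3.248888 − 37.598952) = 2.202888 − (5.546216)/(-40.847840) = 2.338665
F(2.338665) = -1.932612
s4 = 2.338665 − (-1.932612)·(2.338665 − 2.202888) / (-1.932612 − (-3.248888)) = 2.338665 − (-0.262405)/(1.316276) = 2.538019

2.2029, 2.3387, 2.5380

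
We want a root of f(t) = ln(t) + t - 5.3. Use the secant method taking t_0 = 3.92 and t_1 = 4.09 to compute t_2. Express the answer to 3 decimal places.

3.931

f(3.92) = -0.01391, f(4.09) = 0.19854
t_2 = 4.09000 − 0.19854·(4.09000 − 3.92000) / (0.19854 − (-0.01391)) = 4.09000 − (0.03375)/(0.21245) = 3.93113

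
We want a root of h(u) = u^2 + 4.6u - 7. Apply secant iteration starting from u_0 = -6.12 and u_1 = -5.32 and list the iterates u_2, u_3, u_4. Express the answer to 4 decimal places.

h(-6.12) = 2.302400, h(-5.32) = -3.169600
u_2 = -5.320000 − (-3.169600)·(-5.320000 − (-6.120000)) / (-3.169600 − 2.302400) = -5.320000 − (-2.535680)/(-5.472000) = -5.783392
h(-5.783392) = -0.155981
u_3 = -5.783392 − (-0.155981)·(-5.783392 − (-5.320000)) / (-0.155981 − (-3.169600)) = -5.783392 − (0.072281)/(3.013619) = -5.807376
h(-5.807376) = 0.011690
u_4 = -5.807376 − 0.011690·(-5.807376 − (-5.783392)) / (0.011690 − (-0.155981)) = -5.807376 − (-0.000280)/(0.167671) = -5.805704

-5.7834, -5.8074, -5.8057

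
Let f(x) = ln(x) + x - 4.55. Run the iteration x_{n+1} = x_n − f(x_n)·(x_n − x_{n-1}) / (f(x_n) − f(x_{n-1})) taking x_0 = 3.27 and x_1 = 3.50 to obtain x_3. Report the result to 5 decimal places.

f(3.27) = -0.0952100, f(3.50) = 0.2027630
x_2 = 3.5000000 − 0.2027630·(3.5000000 − 3.2700000) / (0.2027630 − (-0.0952100)) = 3.5000000 − (0.0466355)/(0.2979730) = 3.3434909
f(3.3434909) = 0.0005063
x_3 = 3.3434909 − 0.0005063·(3.3434909 − 3.5000000) / (0.0005063 − 0.2027630) = 3.3434909 − (-0.0000792)/(-0.2022566) = 3.3430991

3.34310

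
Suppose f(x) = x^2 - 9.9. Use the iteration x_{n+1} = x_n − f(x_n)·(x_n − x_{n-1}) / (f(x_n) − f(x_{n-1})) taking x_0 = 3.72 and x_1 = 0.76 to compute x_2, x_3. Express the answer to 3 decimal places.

2.841, 3.349

f(3.72) = 3.93840, f(0.76) = -9.32240
x_2 = 0.76000 − (-9.32240)·(0.76000 − 3.72000) / (-9.32240 − 3.93840) = 0.76000 − (27.59430)/(-13.26080) = 2.84089
f(2.84089) = -1.82933
x_3 = 2.84089 − (-1.82933)·(2.84089 − 0.76000) / (-1.82933 − (-9.32240)) = 2.84089 − (-3.80664)/(7.49307) = 3.34891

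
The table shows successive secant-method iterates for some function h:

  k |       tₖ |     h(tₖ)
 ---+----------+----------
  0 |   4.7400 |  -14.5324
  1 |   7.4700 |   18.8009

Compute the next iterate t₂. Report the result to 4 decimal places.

t₂ = 7.4700 − 18.8009·(7.4700 − 4.7400) / (18.8009 − (-14.5324))
   = 7.4700 − (51.326457)/(33.333300) = 5.930205

5.9302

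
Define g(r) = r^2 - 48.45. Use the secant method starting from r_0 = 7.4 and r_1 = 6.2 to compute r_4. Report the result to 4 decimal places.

g(7.4) = 6.310000, g(6.2) = -10.010000
r_2 = 6.200000 − (-10.010000)·(6.200000 − 7.400000) / (-10.010000 − 6.310000) = 6.200000 − (12.012000)/(-16.320000) = 6.936029
g(6.936029) = -0.341496
r_3 = 6.936029 − (-0.341496)·(6.936029 − 6.200000) / (-0.341496 − (-10.010000)) = 6.936029 − (-0.251351)/(9.668504) = 6.962026
g(6.962026) = 0.019810
r_4 = 6.962026 − 0.019810·(6.962026 − 6.936029) / (0.019810 − (-0.341496)) = 6.962026 − (0.000515)/(0.361306) = 6.960601

6.9606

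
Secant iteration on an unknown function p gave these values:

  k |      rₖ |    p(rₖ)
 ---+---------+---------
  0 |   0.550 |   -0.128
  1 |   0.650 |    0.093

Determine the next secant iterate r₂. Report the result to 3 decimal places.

0.608

r₂ = 0.650 − 0.093·(0.650 − 0.550) / (0.093 − (-0.128))
   = 0.650 − (0.00930)/(0.22100) = 0.60792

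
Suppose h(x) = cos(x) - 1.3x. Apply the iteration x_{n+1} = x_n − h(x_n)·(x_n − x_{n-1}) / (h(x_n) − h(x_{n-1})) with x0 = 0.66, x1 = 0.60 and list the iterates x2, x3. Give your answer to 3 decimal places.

h(0.66) = -0.06801, h(0.60) = 0.04534
x2 = 0.60000 − 0.04534·(0.60000 − 0.66000) / (0.04534 − (-0.06801)) = 0.60000 − (-0.00272)/(0.11334) = 0.62400
h(0.62400) = 0.00035
x3 = 0.62400 − 0.00035·(0.62400 − 0.60000) / (0.00035 − 0.04534) = 0.62400 − (0.00001)/(-0.04499) = 0.62419

0.624, 0.624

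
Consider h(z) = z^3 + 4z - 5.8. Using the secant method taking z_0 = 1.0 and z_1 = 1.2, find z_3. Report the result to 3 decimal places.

1.109

h(1.0) = -0.80000, h(1.2) = 0.72800
z_2 = 1.20000 − 0.72800·(1.20000 − 1.00000) / (0.72800 − (-0.80000)) = 1.20000 − (0.14560)/(1.52800) = 1.10471
h(1.10471) = -0.03297
z_3 = 1.10471 − (-0.03297)·(1.10471 − 1.20000) / (-0.03297 − 0.72800) = 1.10471 − (0.00314)/(-0.76097) = 1.10884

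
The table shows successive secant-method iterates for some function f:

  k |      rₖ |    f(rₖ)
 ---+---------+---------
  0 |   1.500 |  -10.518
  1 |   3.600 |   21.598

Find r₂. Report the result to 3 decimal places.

r₂ = 3.600 − 21.598·(3.600 − 1.500) / (21.598 − (-10.518))
   = 3.600 − (45.35580)/(32.11600) = 2.18775

2.188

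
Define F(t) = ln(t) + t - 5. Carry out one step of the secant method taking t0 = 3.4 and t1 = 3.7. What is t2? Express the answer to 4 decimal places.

F(3.4) = -0.376225, F(3.7) = 0.008333
t2 = 3.700000 − 0.008333·(3.700000 − 3.400000) / (0.008333 − (-0.376225)) = 3.700000 − (0.002500)/(0.384557) = 3.693499

3.6935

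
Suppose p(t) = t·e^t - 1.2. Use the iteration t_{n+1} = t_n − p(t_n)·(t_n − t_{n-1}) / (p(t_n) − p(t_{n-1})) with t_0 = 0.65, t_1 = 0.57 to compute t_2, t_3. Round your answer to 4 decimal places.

p(0.65) = 0.045102, p(0.57) = -0.192088
t_2 = 0.570000 − (-0.192088)·(0.570000 − 0.650000) / (-0.192088 − 0.045102) = 0.570000 − (0.015367)/(-0.237189) = 0.634788
p(0.634788) = -0.002395
t_3 = 0.634788 − (-0.002395)·(0.634788 − 0.570000) / (-0.002395 − (-0.192088)) = 0.634788 − (-0.000155)/(0.189693) = 0.635606

0.6348, 0.6356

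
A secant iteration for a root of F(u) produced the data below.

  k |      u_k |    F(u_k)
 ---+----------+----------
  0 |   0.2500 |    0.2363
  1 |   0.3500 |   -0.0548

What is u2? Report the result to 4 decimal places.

0.3312

u2 = 0.3500 − (-0.0548)·(0.3500 − 0.2500) / (-0.0548 − 0.2363)
   = 0.3500 − (-0.005480)/(-0.291100) = 0.331175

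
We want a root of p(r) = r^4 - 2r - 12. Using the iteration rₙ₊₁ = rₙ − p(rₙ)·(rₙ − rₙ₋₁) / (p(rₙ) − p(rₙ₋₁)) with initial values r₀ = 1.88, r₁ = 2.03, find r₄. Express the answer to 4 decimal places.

2.0000

p(1.88) = -3.268017, p(2.03) = 0.921817
r₂ = 2.030000 − 0.921817·(2.030000 − 1.880000) / (0.921817 − (-3.268017)) = 2.030000 − (0.138273)/(4.189833) = 1.996998
p(1.996998) = -0.089841
r₃ = 1.996998 − (-0.089841)·(1.996998 − 2.030000) / (-0.089841 − 0.921817) = 1.996998 − (0.002965)/(-1.011658) = 1.999929
p(1.999929) = -0.002134
r₄ = 1.999929 − (-0.002134)·(1.999929 − 1.996998) / (-0.002134 − (-0.089841)) = 1.999929 − (-0.000006)/(0.087707) = 2.000000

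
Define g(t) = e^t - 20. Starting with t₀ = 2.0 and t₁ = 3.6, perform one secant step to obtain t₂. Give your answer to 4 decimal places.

2.6908

g(2.0) = -12.610944, g(3.6) = 16.598234
t₂ = 3.600000 − 16.598234·(3.600000 − 2.000000) / (16.598234 − (-12.610944)) = 3.600000 − (26.557175)/(29.209178) = 2.690793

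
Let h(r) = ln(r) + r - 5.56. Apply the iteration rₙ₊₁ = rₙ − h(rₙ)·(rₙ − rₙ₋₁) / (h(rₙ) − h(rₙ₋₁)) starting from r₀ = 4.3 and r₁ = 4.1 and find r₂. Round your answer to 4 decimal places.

h(4.3) = 0.198615, h(4.1) = -0.049013
r₂ = 4.100000 − (-0.049013)·(4.100000 − 4.300000) / (-0.049013 − 0.198615) = 4.100000 − (0.009803)/(-0.247628) = 4.139586

4.1396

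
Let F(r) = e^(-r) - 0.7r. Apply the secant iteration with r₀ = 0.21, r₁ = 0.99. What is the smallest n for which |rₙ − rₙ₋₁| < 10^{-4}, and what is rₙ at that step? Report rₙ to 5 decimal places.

F(0.21) = 0.6635842, F(0.99) = -0.3214233
r₂ = 0.9900000 − (-0.3214233)·(0.7800000)/(-0.9850076) = 0.7354738;  |Δ| = 0.2545262
F(0.7354738) = -0.0355534
r₃ = 0.7354738 − (-0.0355534)·(-0.2545262)/(0.2858699) = 0.7038187;  |Δ| = 0.0316552
F(0.7038187) = 0.0020196
r₄ = 0.7038187 − 0.0020196·(-0.0316552)/(0.0375730) = 0.7055201;  |Δ| = 0.0017015
F(0.7055201) = -0.0000125
r₅ = 0.7055201 − (-0.0000125)·(0.0017015)/(-0.0020320) = 0.7055097;  |Δ| = 0.0000104
|r₅ − r₄| = 0.0000104 < 10^{-4}

n = 5, rₙ = 0.70551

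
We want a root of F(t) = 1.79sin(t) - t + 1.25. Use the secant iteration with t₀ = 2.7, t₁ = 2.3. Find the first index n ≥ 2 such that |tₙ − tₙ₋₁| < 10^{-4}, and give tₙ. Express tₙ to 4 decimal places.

n = 5, tₙ = 2.4253

F(2.7) = -0.684990, F(2.3) = 0.284812
t₂ = 2.300000 − 0.284812·(-0.400000)/(0.969802) = 2.417472;  |Δ| = 0.117472
F(2.417472) = 0.018361
t₃ = 2.417472 − 0.018361·(0.117472)/(-0.266451) = 2.425567;  |Δ| = 0.008095
F(2.425567) = -0.000627
t₄ = 2.425567 − (-0.000627)·(0.008095)/(-0.018988) = 2.425300;  |Δ| = 0.000267
F(2.425300) = 0.000001
t₅ = 2.425300 − 0.000001·(-0.000267)/(0.000628) = 2.425301;  |Δ| = 0.000001
|t₅ − t₄| = 0.000001 < 10^{-4}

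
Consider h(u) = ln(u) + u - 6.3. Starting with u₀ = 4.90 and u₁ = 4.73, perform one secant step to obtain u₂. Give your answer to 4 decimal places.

h(4.90) = 0.189235, h(4.73) = -0.016075
u₂ = 4.730000 − (-0.016075)·(4.730000 − 4.900000) / (-0.016075 − 0.189235) = 4.730000 − (0.002733)/(-0.205310) = 4.743310

4.7433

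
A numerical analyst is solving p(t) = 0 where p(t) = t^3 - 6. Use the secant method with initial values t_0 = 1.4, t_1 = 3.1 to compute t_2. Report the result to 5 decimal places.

p(1.4) = -3.2560000, p(3.1) = 23.7910000
t_2 = 3.1000000 − 23.7910000·(3.1000000 − 1.4000000) / (23.7910000 − (-3.2560000)) = 3.1000000 − (40.4447000)/(27.0470000) = 1.6046512

1.60465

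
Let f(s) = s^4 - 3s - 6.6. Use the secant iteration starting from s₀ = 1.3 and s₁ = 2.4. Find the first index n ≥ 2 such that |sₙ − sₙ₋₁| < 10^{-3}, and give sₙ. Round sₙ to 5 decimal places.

f(1.3) = -7.6439000, f(2.4) = 19.3776000
s₂ = 2.4000000 − 19.3776000·(1.1000000)/(27.0215000) = 1.6111704;  |Δ| = 0.7888296
f(1.6111704) = -4.6949703
s₃ = 1.6111704 − (-4.6949703)·(-0.7888296)/(-24.0725703) = 1.7650190;  |Δ| = 0.1538486
f(1.7650190) = -2.1900126
s₄ = 1.7650190 − (-2.1900126)·(0.1538486)/(2.5049577) = 1.8995244;  |Δ| = 0.1345054
f(1.8995244) = 0.7204835
s₅ = 1.8995244 − 0.7204835·(0.1345054)/(2.9104961) = 1.8662280;  |Δ| = 0.0332964
f(1.8662280) = -0.0687386
s₆ = 1.8662280 − (-0.0687386)·(-0.0332964)/(-0.7892222) = 1.8691281;  |Δ| = 0.0029000
f(1.8691281) = -0.0018660
s₇ = 1.8691281 − (-0.0018660)·(0.0029000)/(0.0668727) = 1.8692090;  |Δ| = 0.0000809
|s₇ − s₆| = 0.0000809 < 10^{-3}

n = 7, sₙ = 1.86921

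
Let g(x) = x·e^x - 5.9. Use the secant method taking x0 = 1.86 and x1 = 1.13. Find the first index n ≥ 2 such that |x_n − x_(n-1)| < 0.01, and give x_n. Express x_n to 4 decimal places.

g(1.86) = 6.048150, g(1.13) = -2.401908
x2 = 1.130000 − (-2.401908)·(-0.730000)/(-8.450059) = 1.337501;  |Δ| = 0.207501
g(1.337501) = -0.804777
x3 = 1.337501 − (-0.804777)·(0.207501)/(1.597131) = 1.442058;  |Δ| = 0.104557
g(1.442058) = 0.199028
x4 = 1.442058 − 0.199028·(0.104557)/(1.003805) = 1.421327;  |Δ| = 0.020731
g(1.421327) = -0.011990
x5 = 1.421327 − (-0.011990)·(-0.020731)/(-0.211017) = 1.422505;  |Δ| = 0.001178
|x5 − x4| = 0.001178 < 0.01

n = 5, x_n = 1.4225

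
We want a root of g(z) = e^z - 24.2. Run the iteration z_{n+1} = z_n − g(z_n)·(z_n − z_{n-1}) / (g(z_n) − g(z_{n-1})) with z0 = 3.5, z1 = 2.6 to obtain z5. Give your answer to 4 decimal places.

g(3.5) = 8.915452, g(2.6) = -10.736262
z2 = 2.600000 − (-10.736262)·(2.600000 − 3.500000) / (-10.736262 − 8.915452) = 2.600000 − (9.662636)/(-19.651714) = 3.091694
g(3.091694) = -2.185655
z3 = 3.091694 − (-2.185655)·(3.091694 − 2.600000) / (-2.185655 − (-10.736262)) = 3.091694 − (-1.074674)/(8.550607) = 3.217378
g(3.217378) = 0.762588
z4 = 3.217378 − 0.762588·(3.217378 − 3.091694) / (0.762588 − (-2.185655)) = 3.217378 − (0.095845)/(2.948243) = 3.184869
g(3.184869) = -0.035877
z5 = 3.184869 − (-0.035877)·(3.184869 − 3.217378) / (-0.035877 − 0.762588) = 3.184869 − (0.001166)/(-0.798465) = 3.186330

3.1863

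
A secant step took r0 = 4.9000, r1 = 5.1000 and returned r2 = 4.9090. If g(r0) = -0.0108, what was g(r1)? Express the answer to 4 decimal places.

0.2292

The secant line through (4.9000, -0.0108) and (5.1000, g(r1)) crosses zero at r2 = 4.9090.
So (4.9000, -0.0108), (5.1000, g(r1)), (4.9090, 0) are collinear:
g(r1) = -0.0108 · (5.1000 − 4.9090) / (4.9000 − 4.9090) = -0.0108 · (0.191000)/(-0.009000) = 0.229200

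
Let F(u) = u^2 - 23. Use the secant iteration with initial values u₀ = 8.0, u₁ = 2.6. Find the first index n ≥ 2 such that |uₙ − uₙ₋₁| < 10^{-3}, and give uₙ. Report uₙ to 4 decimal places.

n = 6, uₙ = 4.7958

F(8.0) = 41.000000, F(2.6) = -16.240000
u₂ = 2.600000 − (-16.240000)·(-5.400000)/(-57.240000) = 4.132075;  |Δ| = 1.532075
F(4.132075) = -5.925952
u₃ = 4.132075 − (-5.925952)·(1.532075)/(10.314048) = 5.012332;  |Δ| = 0.880256
F(5.012332) = 2.123470
u₄ = 5.012332 − 2.123470·(0.880256)/(8.049423) = 4.780117;  |Δ| = 0.232215
F(4.780117) = -0.150485
u₅ = 4.780117 − (-0.150485)·(-0.232215)/(-2.273955) = 4.795484;  |Δ| = 0.015367
F(4.795484) = -0.003332
u₆ = 4.795484 − (-0.003332)·(0.015367)/(0.147153) = 4.795832;  |Δ| = 0.000348
|u₆ − u₅| = 0.000348 < 10^{-3}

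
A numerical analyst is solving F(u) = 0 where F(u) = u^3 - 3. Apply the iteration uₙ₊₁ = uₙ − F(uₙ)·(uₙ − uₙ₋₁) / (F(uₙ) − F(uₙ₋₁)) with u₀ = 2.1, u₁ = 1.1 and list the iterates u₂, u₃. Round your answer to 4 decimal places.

F(2.1) = 6.261000, F(1.1) = -1.669000
u₂ = 1.100000 − (-1.669000)·(1.100000 − 2.100000) / (-1.669000 − 6.261000) = 1.100000 − (1.669000)/(-7.930000) = 1.310467
F(1.310467) = -0.749506
u₃ = 1.310467 − (-0.749506)·(1.310467 − 1.100000) / (-0.749506 − (-1.669000)) = 1.310467 − (-0.157746)/(0.919494) = 1.482024

1.3105, 1.4820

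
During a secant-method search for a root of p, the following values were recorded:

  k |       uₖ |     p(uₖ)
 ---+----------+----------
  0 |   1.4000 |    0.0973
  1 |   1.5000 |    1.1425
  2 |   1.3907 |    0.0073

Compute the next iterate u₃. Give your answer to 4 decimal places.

1.3900

u₃ = 1.3907 − 0.0073·(1.3907 − 1.5000) / (0.0073 − 1.1425)
   = 1.3907 − (-0.000798)/(-1.135200) = 1.389997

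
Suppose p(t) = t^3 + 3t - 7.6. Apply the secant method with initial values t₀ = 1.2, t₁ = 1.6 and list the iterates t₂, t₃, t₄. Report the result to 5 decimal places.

1.45471, 1.47045, 1.47143

p(1.2) = -2.2720000, p(1.6) = 1.2960000
t₂ = 1.6000000 − 1.2960000·(1.6000000 − 1.2000000) / (1.2960000 − (-2.2720000)) = 1.6000000 − (0.5184000)/(3.5680000) = 1.4547085
p(1.4547085) = -0.1574539
t₃ = 1.4547085 − (-0.1574539)·(1.4547085 − 1.6000000) / (-0.1574539 − 1.2960000) = 1.4547085 − (0.0228767)/(-1.4534539) = 1.4704481
p(1.4704481) = -0.0092272
t₄ = 1.4704481 − (-0.0092272)·(1.4704481 − 1.4547085) / (-0.0092272 − (-0.1574539)) = 1.4704481 − (-0.0001452)/(0.1482267) = 1.4714279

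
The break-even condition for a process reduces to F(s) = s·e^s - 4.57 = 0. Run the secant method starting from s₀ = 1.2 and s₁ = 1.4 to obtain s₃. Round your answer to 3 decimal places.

1.275

F(1.2) = -0.58586, F(1.4) = 1.10728
s₂ = 1.40000 − 1.10728·(1.40000 − 1.20000) / (1.10728 − (-0.58586)) = 1.40000 − (0.22146)/(1.69314) = 1.26920
F(1.26920) = -0.05415
s₃ = 1.26920 − (-0.05415)·(1.26920 − 1.40000) / (-0.05415 − 1.10728) = 1.26920 − (0.00708)/(-1.16143) = 1.27530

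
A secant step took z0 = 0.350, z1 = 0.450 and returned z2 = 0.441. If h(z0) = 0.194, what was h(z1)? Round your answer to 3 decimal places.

-0.019

The secant line through (0.350, 0.194) and (0.450, h(z1)) crosses zero at z2 = 0.441.
So (0.350, 0.194), (0.450, h(z1)), (0.441, 0) are collinear:
h(z1) = 0.194 · (0.450 − 0.441) / (0.350 − 0.441) = 0.194 · (0.00900)/(-0.09100) = -0.01919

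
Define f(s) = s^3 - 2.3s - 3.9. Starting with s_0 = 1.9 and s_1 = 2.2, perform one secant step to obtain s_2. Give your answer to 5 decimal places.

2.03659

f(1.9) = -1.4110000, f(2.2) = 1.6880000
s_2 = 2.2000000 − 1.6880000·(2.2000000 − 1.9000000) / (1.6880000 − (-1.4110000)) = 2.2000000 − (0.5064000)/(3.0990000) = 2.0365924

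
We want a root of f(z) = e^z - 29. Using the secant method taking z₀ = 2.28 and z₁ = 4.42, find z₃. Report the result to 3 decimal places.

f(2.28) = -19.22332, f(4.42) = 54.09629
z₂ = 4.42000 − 54.09629·(4.42000 − 2.28000) / (54.09629 − (-19.22332)) = 4.42000 − (115.76605)/(73.31960) = 2.84108
f(2.84108) = -11.86580
z₃ = 2.84108 − (-11.86580)·(2.84108 − 4.42000) / (-11.86580 − 54.09629) = 2.84108 − (18.73519)/(-65.96209) = 3.12511

3.125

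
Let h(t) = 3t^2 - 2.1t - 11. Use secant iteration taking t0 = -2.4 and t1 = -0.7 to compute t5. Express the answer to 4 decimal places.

h(-2.4) = 11.320000, h(-0.7) = -8.060000
t2 = -0.700000 − (-8.060000)·(-0.700000 − (-2.400000)) / (-8.060000 − 11.320000) = -0.700000 − (-13.702000)/(-19.380000) = -1.407018
h(-1.407018) = -2.106168
t3 = -1.407018 − (-2.106168)·(-1.407018 − (-0.700000)) / (-2.106168 − (-8.060000)) = -1.407018 − (1.489098)/(5.953832) = -1.657125
h(-1.657125) = 0.718152
t4 = -1.657125 − 0.718152·(-1.657125 − (-1.407018)) / (0.718152 − (-2.106168)) = -1.657125 − (-0.179615)/(2.824320) = -1.593529
h(-1.593529) = -0.035584
t5 = -1.593529 − (-0.035584)·(-1.593529 − (-1.657125)) / (-0.035584 − 0.718152) = -1.593529 − (-0.002263)/(-0.753736) = -1.596531

-1.5965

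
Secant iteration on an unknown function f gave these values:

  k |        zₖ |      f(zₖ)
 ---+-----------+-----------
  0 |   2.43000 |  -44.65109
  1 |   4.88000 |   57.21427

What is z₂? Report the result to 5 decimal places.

3.50392

z₂ = 4.88000 − 57.21427·(4.88000 − 2.43000) / (57.21427 − (-44.65109))
   = 4.88000 − (140.1749615)/(101.8653600) = 3.5039192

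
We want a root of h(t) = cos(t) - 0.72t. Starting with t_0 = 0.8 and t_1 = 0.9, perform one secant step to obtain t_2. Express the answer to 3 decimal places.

h(0.8) = 0.12071, h(0.9) = -0.02639
t_2 = 0.90000 − (-0.02639)·(0.90000 − 0.80000) / (-0.02639 − 0.12071) = 0.90000 − (-0.00264)/(-0.14710) = 0.88206

0.882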